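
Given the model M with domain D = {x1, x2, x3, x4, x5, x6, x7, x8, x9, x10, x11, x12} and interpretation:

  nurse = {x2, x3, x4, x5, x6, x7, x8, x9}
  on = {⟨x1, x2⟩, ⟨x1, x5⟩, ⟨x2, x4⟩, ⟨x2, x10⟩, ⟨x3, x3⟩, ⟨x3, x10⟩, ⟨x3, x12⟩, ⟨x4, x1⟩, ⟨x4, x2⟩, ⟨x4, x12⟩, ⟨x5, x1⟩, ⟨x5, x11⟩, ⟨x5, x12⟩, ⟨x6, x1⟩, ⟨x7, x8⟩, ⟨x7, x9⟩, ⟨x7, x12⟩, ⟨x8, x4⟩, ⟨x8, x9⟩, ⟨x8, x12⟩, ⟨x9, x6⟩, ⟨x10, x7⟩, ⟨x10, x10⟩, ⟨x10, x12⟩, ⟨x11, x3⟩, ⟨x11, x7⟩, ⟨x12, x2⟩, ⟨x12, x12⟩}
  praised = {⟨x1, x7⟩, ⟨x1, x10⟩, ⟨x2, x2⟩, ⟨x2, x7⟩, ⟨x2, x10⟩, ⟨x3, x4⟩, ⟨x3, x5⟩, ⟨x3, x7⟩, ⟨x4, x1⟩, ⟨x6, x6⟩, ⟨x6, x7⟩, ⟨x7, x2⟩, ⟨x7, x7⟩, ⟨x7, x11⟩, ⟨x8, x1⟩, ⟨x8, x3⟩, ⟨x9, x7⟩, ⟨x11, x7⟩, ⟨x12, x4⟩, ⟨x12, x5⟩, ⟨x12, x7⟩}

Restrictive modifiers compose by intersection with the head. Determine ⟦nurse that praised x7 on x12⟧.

⟦that praised x7⟧ = {x : ⟨x, x7⟩ ∈ ⟦praised⟧} = {x1, x2, x3, x6, x7, x9, x11, x12}
⟦on x12⟧ = {x : ⟨x, x12⟩ ∈ ⟦on⟧} = {x3, x4, x5, x7, x8, x10, x12}
⟦nurse⟧ = {x2, x3, x4, x5, x6, x7, x8, x9}
… ∩ ⟦that praised x7⟧ = {x2, x3, x4, x5, x6, x7, x8, x9} ∩ {x1, x2, x3, x6, x7, x9, x11, x12} = {x2, x3, x6, x7, x9}
… ∩ ⟦on x12⟧ = {x2, x3, x6, x7, x9} ∩ {x3, x4, x5, x7, x8, x10, x12} = {x3, x7}
So ⟦nurse that praised x7 on x12⟧ = {x3, x7}.

{x3, x7}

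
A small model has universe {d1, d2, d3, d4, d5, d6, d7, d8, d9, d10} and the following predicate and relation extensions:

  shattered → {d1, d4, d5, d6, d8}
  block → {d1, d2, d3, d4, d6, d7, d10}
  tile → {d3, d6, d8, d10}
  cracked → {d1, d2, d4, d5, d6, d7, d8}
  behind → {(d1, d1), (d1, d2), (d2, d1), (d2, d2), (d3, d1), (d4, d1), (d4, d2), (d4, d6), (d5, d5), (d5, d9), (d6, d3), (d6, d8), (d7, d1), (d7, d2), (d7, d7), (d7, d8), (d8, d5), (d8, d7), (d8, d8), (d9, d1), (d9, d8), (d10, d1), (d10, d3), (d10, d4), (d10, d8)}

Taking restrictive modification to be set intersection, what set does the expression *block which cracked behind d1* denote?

{d1, d2, d4, d7}

⟦which cracked⟧ = ⟦cracked⟧ = {d1, d2, d4, d5, d6, d7, d8}
⟦behind d1⟧ = {x : ⟨x, d1⟩ ∈ ⟦behind⟧} = {d1, d2, d3, d4, d7, d9, d10}
⟦block⟧ = {d1, d2, d3, d4, d6, d7, d10}
… ∩ ⟦which cracked⟧ = {d1, d2, d3, d4, d6, d7, d10} ∩ {d1, d2, d4, d5, d6, d7, d8} = {d1, d2, d4, d6, d7}
… ∩ ⟦behind d1⟧ = {d1, d2, d4, d6, d7} ∩ {d1, d2, d3, d4, d7, d9, d10} = {d1, d2, d4, d7}
So ⟦block which cracked behind d1⟧ = {d1, d2, d4, d7}.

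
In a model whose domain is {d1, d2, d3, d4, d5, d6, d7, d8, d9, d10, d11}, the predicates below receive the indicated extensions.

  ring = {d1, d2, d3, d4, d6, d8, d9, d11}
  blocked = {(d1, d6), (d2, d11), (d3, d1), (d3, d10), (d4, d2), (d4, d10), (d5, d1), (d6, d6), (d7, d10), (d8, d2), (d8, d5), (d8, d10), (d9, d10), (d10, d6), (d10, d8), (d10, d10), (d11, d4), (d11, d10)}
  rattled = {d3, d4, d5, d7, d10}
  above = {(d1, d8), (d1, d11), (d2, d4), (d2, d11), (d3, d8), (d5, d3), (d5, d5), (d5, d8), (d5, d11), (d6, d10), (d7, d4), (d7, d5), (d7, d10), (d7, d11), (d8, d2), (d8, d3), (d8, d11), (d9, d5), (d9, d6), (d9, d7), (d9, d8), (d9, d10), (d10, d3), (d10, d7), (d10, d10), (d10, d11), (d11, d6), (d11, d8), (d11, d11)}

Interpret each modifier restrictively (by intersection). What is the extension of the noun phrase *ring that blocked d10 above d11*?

{d8, d11}

⟦that blocked d10⟧ = {x : ⟨x, d10⟩ ∈ ⟦blocked⟧} = {d3, d4, d7, d8, d9, d10, d11}
⟦above d11⟧ = {x : ⟨x, d11⟩ ∈ ⟦above⟧} = {d1, d2, d5, d7, d8, d10, d11}
⟦ring⟧ = {d1, d2, d3, d4, d6, d8, d9, d11}
… ∩ ⟦that blocked d10⟧ = {d1, d2, d3, d4, d6, d8, d9, d11} ∩ {d3, d4, d7, d8, d9, d10, d11} = {d3, d4, d8, d9, d11}
… ∩ ⟦above d11⟧ = {d3, d4, d8, d9, d11} ∩ {d1, d2, d5, d7, d8, d10, d11} = {d8, d11}
So ⟦ring that blocked d10 above d11⟧ = {d8, d11}.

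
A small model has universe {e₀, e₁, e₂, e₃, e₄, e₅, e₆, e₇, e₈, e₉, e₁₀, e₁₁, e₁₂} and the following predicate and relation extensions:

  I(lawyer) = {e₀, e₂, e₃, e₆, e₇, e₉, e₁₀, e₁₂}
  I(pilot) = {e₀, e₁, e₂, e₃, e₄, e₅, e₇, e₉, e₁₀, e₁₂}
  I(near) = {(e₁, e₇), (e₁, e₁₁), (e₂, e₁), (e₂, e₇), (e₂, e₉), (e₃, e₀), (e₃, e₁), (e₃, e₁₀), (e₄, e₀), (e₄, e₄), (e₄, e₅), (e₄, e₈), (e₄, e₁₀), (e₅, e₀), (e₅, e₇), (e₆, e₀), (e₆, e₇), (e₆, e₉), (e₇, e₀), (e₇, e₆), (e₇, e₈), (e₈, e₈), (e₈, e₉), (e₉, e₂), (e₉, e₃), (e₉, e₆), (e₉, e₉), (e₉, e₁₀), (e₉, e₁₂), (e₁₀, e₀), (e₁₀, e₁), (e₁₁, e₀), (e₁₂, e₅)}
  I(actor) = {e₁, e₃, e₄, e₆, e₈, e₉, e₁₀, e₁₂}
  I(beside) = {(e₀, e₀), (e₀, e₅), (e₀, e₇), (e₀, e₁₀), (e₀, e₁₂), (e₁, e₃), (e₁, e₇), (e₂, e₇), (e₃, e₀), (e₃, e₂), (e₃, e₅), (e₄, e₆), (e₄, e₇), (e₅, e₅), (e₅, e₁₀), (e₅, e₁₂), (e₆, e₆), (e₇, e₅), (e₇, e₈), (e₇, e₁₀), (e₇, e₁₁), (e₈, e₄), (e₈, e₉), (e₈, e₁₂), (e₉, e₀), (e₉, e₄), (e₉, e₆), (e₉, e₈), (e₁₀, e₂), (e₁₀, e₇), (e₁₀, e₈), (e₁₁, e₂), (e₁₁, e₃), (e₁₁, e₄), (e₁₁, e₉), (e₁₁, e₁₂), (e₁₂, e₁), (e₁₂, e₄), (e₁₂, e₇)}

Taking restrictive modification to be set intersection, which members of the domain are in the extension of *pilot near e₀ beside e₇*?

{e₄, e₁₀}

⟦near e₀⟧ = {x : ⟨x, e₀⟩ ∈ ⟦near⟧} = {e₃, e₄, e₅, e₆, e₇, e₁₀, e₁₁}
⟦beside e₇⟧ = {x : ⟨x, e₇⟩ ∈ ⟦beside⟧} = {e₀, e₁, e₂, e₄, e₁₀, e₁₂}
⟦pilot⟧ = {e₀, e₁, e₂, e₃, e₄, e₅, e₇, e₉, e₁₀, e₁₂}
… ∩ ⟦near e₀⟧ = {e₀, e₁, e₂, e₃, e₄, e₅, e₇, e₉, e₁₀, e₁₂} ∩ {e₃, e₄, e₅, e₆, e₇, e₁₀, e₁₁} = {e₃, e₄, e₅, e₇, e₁₀}
… ∩ ⟦beside e₇⟧ = {e₃, e₄, e₅, e₇, e₁₀} ∩ {e₀, e₁, e₂, e₄, e₁₀, e₁₂} = {e₄, e₁₀}
So ⟦pilot near e₀ beside e₇⟧ = {e₄, e₁₀}.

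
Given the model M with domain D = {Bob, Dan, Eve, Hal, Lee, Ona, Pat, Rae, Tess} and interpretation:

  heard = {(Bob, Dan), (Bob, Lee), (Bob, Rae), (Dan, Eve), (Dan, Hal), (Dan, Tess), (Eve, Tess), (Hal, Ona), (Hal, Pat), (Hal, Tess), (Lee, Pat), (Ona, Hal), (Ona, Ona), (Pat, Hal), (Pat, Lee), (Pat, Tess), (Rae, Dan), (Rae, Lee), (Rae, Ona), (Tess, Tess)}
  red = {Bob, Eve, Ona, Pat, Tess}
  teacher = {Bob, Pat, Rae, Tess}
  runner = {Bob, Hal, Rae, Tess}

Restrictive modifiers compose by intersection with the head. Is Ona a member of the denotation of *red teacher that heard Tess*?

no

⟦that heard Tess⟧ = {x : ⟨x, Tess⟩ ∈ ⟦heard⟧} = {Dan, Eve, Hal, Pat, Tess}
⟦teacher⟧ = {Bob, Pat, Rae, Tess}
… ∩ ⟦that heard Tess⟧ = {Bob, Pat, Rae, Tess} ∩ {Dan, Eve, Hal, Pat, Tess} = {Pat, Tess}
… ∩ ⟦red⟧ = {Pat, Tess} ∩ {Bob, Eve, Ona, Pat, Tess} = {Pat, Tess}
⟦red teacher that heard Tess⟧ = {Pat, Tess}; Ona ∉ this set.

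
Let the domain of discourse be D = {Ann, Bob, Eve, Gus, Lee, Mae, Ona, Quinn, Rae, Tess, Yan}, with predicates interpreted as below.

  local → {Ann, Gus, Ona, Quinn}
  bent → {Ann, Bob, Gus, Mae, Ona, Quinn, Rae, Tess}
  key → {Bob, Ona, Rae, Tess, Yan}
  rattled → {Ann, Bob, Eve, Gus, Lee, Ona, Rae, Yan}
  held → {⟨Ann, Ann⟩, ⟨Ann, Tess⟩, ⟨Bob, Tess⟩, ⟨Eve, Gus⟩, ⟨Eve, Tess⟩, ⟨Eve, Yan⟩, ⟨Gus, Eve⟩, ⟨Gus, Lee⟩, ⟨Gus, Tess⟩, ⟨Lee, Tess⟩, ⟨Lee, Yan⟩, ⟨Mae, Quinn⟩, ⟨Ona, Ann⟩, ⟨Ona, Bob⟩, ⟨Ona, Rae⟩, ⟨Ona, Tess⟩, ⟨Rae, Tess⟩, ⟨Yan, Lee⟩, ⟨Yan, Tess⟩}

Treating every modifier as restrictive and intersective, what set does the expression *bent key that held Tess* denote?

⟦that held Tess⟧ = {x : ⟨x, Tess⟩ ∈ ⟦held⟧} = {Ann, Bob, Eve, Gus, Lee, Ona, Rae, Yan}
⟦key⟧ = {Bob, Ona, Rae, Tess, Yan}
… ∩ ⟦that held Tess⟧ = {Bob, Ona, Rae, Tess, Yan} ∩ {Ann, Bob, Eve, Gus, Lee, Ona, Rae, Yan} = {Bob, Ona, Rae, Yan}
… ∩ ⟦bent⟧ = {Bob, Ona, Rae, Yan} ∩ {Ann, Bob, Gus, Mae, Ona, Quinn, Rae, Tess} = {Bob, Ona, Rae}
So ⟦bent key that held Tess⟧ = {Bob, Ona, Rae}.

{Bob, Ona, Rae}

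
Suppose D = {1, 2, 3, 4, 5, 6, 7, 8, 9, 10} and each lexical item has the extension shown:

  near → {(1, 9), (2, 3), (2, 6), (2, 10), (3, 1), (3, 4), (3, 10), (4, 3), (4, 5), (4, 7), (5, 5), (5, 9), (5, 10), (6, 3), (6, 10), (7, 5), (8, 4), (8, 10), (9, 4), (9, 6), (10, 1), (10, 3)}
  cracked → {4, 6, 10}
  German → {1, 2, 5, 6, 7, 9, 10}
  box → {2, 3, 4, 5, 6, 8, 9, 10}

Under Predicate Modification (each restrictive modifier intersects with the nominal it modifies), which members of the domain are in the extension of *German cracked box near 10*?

⟦near 10⟧ = {x : ⟨x, 10⟩ ∈ ⟦near⟧} = {2, 3, 5, 6, 8}
⟦box⟧ = {2, 3, 4, 5, 6, 8, 9, 10}
… ∩ ⟦near 10⟧ = {2, 3, 4, 5, 6, 8, 9, 10} ∩ {2, 3, 5, 6, 8} = {2, 3, 5, 6, 8}
… ∩ ⟦German⟧ = {2, 3, 5, 6, 8} ∩ {1, 2, 5, 6, 7, 9, 10} = {2, 5, 6}
… ∩ ⟦cracked⟧ = {2, 5, 6} ∩ {4, 6, 10} = {6}
So ⟦German cracked box near 10⟧ = {6}.

{6}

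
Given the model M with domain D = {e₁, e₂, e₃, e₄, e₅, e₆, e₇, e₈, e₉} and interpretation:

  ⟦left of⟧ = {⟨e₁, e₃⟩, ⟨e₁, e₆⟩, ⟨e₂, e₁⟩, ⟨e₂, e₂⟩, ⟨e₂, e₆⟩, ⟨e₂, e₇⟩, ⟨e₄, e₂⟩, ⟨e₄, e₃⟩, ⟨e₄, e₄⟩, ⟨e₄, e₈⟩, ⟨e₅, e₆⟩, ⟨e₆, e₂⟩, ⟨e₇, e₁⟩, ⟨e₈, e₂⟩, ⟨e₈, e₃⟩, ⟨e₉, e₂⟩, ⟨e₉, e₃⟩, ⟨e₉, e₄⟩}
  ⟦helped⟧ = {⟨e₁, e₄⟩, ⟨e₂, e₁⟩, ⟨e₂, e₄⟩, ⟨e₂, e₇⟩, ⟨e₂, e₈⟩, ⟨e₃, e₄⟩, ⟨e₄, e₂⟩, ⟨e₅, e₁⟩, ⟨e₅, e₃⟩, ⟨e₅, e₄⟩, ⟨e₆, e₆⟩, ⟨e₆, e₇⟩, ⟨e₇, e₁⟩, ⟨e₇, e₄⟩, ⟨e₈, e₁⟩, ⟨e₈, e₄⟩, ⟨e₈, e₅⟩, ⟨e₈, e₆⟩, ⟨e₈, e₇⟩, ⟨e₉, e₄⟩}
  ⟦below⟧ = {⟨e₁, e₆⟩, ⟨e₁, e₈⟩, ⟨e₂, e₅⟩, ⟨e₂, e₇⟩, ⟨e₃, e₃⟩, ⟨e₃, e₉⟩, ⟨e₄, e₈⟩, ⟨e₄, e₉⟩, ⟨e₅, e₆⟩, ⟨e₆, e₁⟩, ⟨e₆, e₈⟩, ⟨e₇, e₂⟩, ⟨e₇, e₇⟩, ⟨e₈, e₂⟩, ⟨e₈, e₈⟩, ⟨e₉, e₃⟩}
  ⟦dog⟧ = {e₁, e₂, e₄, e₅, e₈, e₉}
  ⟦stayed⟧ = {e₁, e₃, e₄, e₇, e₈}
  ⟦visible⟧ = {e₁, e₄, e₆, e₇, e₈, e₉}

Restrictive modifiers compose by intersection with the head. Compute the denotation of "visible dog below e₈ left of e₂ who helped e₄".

{e₈}

⟦below e₈⟧ = {x : ⟨x, e₈⟩ ∈ ⟦below⟧} = {e₁, e₄, e₆, e₈}
⟦left of e₂⟧ = {x : ⟨x, e₂⟩ ∈ ⟦left of⟧} = {e₂, e₄, e₆, e₈, e₉}
⟦who helped e₄⟧ = {x : ⟨x, e₄⟩ ∈ ⟦helped⟧} = {e₁, e₂, e₃, e₅, e₇, e₈, e₉}
⟦dog⟧ = {e₁, e₂, e₄, e₅, e₈, e₉}
… ∩ ⟦below e₈⟧ = {e₁, e₂, e₄, e₅, e₈, e₉} ∩ {e₁, e₄, e₆, e₈} = {e₁, e₄, e₈}
… ∩ ⟦left of e₂⟧ = {e₁, e₄, e₈} ∩ {e₂, e₄, e₆, e₈, e₉} = {e₄, e₈}
… ∩ ⟦who helped e₄⟧ = {e₄, e₈} ∩ {e₁, e₂, e₃, e₅, e₇, e₈, e₉} = {e₈}
… ∩ ⟦visible⟧ = {e₈} ∩ {e₁, e₄, e₆, e₇, e₈, e₉} = {e₈}
So ⟦visible dog below e₈ left of e₂ who helped e₄⟧ = {e₈}.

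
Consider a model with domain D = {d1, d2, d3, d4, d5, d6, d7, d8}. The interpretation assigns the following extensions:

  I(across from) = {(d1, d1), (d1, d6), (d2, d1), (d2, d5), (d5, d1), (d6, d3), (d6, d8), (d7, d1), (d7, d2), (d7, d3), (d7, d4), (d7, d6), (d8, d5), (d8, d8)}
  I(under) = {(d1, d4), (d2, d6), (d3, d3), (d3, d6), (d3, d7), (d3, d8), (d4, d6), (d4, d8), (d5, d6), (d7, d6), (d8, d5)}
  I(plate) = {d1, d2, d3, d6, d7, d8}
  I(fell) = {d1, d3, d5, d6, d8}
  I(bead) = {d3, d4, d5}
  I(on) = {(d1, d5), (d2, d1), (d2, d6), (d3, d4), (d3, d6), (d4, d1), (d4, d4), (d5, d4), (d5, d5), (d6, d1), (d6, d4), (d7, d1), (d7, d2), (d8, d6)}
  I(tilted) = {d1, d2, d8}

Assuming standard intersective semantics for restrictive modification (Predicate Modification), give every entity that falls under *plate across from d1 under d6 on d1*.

{d2, d7}

⟦across from d1⟧ = {x : ⟨x, d1⟩ ∈ ⟦across from⟧} = {d1, d2, d5, d7}
⟦under d6⟧ = {x : ⟨x, d6⟩ ∈ ⟦under⟧} = {d2, d3, d4, d5, d7}
⟦on d1⟧ = {x : ⟨x, d1⟩ ∈ ⟦on⟧} = {d2, d4, d6, d7}
⟦plate⟧ = {d1, d2, d3, d6, d7, d8}
… ∩ ⟦across from d1⟧ = {d1, d2, d3, d6, d7, d8} ∩ {d1, d2, d5, d7} = {d1, d2, d7}
… ∩ ⟦under d6⟧ = {d1, d2, d7} ∩ {d2, d3, d4, d5, d7} = {d2, d7}
… ∩ ⟦on d1⟧ = {d2, d7} ∩ {d2, d4, d6, d7} = {d2, d7}
So ⟦plate across from d1 under d6 on d1⟧ = {d2, d7}.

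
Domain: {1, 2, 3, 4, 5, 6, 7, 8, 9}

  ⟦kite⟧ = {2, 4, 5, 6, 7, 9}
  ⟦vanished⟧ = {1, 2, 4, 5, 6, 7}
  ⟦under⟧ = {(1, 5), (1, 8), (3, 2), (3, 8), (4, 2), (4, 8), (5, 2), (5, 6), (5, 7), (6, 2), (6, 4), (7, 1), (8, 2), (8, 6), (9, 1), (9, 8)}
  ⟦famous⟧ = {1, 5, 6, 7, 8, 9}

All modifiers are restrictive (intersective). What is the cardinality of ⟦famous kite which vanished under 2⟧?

2

⟦which vanished⟧ = ⟦vanished⟧ = {1, 2, 4, 5, 6, 7}
⟦under 2⟧ = {x : ⟨x, 2⟩ ∈ ⟦under⟧} = {3, 4, 5, 6, 8}
⟦kite⟧ = {2, 4, 5, 6, 7, 9}
… ∩ ⟦which vanished⟧ = {2, 4, 5, 6, 7, 9} ∩ {1, 2, 4, 5, 6, 7} = {2, 4, 5, 6, 7}
… ∩ ⟦under 2⟧ = {2, 4, 5, 6, 7} ∩ {3, 4, 5, 6, 8} = {4, 5, 6}
… ∩ ⟦famous⟧ = {4, 5, 6} ∩ {1, 5, 6, 7, 8, 9} = {5, 6}
⟦famous kite which vanished under 2⟧ = {5, 6}, so the cardinality is 2.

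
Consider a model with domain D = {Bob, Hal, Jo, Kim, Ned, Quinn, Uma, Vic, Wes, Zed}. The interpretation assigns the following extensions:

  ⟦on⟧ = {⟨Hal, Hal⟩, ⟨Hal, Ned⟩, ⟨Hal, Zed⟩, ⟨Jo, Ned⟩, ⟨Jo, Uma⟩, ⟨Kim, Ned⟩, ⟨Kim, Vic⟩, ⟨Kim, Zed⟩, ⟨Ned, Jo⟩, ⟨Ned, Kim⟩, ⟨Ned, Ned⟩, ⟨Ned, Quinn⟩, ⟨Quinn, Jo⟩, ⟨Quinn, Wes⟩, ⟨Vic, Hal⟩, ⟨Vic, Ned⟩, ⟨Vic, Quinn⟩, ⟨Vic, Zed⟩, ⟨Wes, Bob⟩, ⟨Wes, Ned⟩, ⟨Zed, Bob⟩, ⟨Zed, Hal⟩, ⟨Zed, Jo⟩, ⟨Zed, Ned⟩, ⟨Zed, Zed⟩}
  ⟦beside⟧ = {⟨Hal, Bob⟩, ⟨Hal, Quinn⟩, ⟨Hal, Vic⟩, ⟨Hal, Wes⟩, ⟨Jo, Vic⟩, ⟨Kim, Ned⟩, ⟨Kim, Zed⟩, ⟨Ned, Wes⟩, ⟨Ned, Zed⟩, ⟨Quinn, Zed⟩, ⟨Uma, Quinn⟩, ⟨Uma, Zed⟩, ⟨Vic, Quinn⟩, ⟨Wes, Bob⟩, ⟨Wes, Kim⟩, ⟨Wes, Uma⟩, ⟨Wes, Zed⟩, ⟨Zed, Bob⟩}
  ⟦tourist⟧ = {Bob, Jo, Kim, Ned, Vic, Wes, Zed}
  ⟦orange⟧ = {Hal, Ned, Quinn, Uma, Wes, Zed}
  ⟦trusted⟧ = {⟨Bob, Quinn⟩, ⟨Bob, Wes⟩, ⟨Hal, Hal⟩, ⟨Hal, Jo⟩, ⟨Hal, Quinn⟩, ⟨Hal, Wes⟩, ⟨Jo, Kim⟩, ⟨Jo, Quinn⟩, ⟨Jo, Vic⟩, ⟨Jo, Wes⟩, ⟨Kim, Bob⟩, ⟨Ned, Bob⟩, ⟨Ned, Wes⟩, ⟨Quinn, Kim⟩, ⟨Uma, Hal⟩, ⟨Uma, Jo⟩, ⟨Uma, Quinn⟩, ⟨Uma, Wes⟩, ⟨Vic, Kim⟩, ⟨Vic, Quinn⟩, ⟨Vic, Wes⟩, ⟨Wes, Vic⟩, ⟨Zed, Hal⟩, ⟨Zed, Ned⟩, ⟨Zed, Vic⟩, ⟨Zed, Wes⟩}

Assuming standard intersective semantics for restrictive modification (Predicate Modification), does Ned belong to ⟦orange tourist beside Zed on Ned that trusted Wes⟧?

⟦beside Zed⟧ = {x : ⟨x, Zed⟩ ∈ ⟦beside⟧} = {Kim, Ned, Quinn, Uma, Wes}
⟦on Ned⟧ = {x : ⟨x, Ned⟩ ∈ ⟦on⟧} = {Hal, Jo, Kim, Ned, Vic, Wes, Zed}
⟦that trusted Wes⟧ = {x : ⟨x, Wes⟩ ∈ ⟦trusted⟧} = {Bob, Hal, Jo, Ned, Uma, Vic, Zed}
⟦tourist⟧ = {Bob, Jo, Kim, Ned, Vic, Wes, Zed}
… ∩ ⟦beside Zed⟧ = {Bob, Jo, Kim, Ned, Vic, Wes, Zed} ∩ {Kim, Ned, Quinn, Uma, Wes} = {Kim, Ned, Wes}
… ∩ ⟦on Ned⟧ = {Kim, Ned, Wes} ∩ {Hal, Jo, Kim, Ned, Vic, Wes, Zed} = {Kim, Ned, Wes}
… ∩ ⟦that trusted Wes⟧ = {Kim, Ned, Wes} ∩ {Bob, Hal, Jo, Ned, Uma, Vic, Zed} = {Ned}
… ∩ ⟦orange⟧ = {Ned} ∩ {Hal, Ned, Quinn, Uma, Wes, Zed} = {Ned}
⟦orange tourist beside Zed on Ned that trusted Wes⟧ = {Ned}; Ned ∈ this set.

yes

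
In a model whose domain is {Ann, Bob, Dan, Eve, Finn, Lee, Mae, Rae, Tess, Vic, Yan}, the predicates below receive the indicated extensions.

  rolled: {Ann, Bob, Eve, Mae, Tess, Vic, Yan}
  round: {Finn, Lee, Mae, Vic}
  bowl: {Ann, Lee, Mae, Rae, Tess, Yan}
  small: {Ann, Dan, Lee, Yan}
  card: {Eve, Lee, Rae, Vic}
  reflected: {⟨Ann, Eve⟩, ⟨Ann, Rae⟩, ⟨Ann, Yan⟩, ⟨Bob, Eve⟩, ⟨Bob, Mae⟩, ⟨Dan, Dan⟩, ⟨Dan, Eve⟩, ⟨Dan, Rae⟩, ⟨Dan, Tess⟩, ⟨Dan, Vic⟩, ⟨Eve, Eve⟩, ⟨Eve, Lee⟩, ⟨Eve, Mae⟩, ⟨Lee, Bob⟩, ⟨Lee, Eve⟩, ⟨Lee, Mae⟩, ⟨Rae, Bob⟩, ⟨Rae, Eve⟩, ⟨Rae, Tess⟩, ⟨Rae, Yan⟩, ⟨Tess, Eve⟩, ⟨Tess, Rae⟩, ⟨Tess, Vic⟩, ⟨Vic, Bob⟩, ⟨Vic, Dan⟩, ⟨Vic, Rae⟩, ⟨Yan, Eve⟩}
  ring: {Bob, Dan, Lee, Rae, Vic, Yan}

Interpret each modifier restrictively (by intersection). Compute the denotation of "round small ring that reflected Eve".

⟦that reflected Eve⟧ = {x : ⟨x, Eve⟩ ∈ ⟦reflected⟧} = {Ann, Bob, Dan, Eve, Lee, Rae, Tess, Yan}
⟦ring⟧ = {Bob, Dan, Lee, Rae, Vic, Yan}
… ∩ ⟦that reflected Eve⟧ = {Bob, Dan, Lee, Rae, Vic, Yan} ∩ {Ann, Bob, Dan, Eve, Lee, Rae, Tess, Yan} = {Bob, Dan, Lee, Rae, Yan}
… ∩ ⟦round⟧ = {Bob, Dan, Lee, Rae, Yan} ∩ {Finn, Lee, Mae, Vic} = {Lee}
… ∩ ⟦small⟧ = {Lee} ∩ {Ann, Dan, Lee, Yan} = {Lee}
So ⟦round small ring that reflected Eve⟧ = {Lee}.

{Lee}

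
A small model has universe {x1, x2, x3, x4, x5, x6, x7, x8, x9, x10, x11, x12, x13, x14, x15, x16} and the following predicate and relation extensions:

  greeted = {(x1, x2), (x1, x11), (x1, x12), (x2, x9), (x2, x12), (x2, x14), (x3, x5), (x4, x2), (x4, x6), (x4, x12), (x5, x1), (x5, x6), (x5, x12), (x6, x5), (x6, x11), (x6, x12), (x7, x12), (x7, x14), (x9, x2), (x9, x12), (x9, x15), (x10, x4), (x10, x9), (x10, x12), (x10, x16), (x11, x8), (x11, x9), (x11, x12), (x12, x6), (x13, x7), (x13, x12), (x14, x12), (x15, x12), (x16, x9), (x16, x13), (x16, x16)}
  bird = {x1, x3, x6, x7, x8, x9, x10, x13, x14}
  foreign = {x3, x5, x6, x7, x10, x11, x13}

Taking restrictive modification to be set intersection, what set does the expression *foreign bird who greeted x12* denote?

⟦who greeted x12⟧ = {x : ⟨x, x12⟩ ∈ ⟦greeted⟧} = {x1, x2, x4, x5, x6, x7, x9, x10, x11, x13, x14, x15}
⟦bird⟧ = {x1, x3, x6, x7, x8, x9, x10, x13, x14}
… ∩ ⟦who greeted x12⟧ = {x1, x3, x6, x7, x8, x9, x10, x13, x14} ∩ {x1, x2, x4, x5, x6, x7, x9, x10, x11, x13, x14, x15} = {x1, x6, x7, x9, x10, x13, x14}
… ∩ ⟦foreign⟧ = {x1, x6, x7, x9, x10, x13, x14} ∩ {x3, x5, x6, x7, x10, x11, x13} = {x6, x7, x10, x13}
So ⟦foreign bird who greeted x12⟧ = {x6, x7, x10, x13}.

{x6, x7, x10, x13}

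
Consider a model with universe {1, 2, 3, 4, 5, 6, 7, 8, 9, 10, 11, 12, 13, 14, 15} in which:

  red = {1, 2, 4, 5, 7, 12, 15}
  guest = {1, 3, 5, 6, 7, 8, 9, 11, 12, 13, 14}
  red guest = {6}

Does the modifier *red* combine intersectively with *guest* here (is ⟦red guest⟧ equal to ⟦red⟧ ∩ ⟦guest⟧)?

no

⟦red⟧ ∩ ⟦guest⟧ = {1, 2, 4, 5, 7, 12, 15} ∩ {1, 3, 5, 6, 7, 8, 9, 11, 12, 13, 14} = {1, 5, 7, 12}
Observed ⟦red guest⟧ = {6}.
These differ, so the modifier is not intersective in this model.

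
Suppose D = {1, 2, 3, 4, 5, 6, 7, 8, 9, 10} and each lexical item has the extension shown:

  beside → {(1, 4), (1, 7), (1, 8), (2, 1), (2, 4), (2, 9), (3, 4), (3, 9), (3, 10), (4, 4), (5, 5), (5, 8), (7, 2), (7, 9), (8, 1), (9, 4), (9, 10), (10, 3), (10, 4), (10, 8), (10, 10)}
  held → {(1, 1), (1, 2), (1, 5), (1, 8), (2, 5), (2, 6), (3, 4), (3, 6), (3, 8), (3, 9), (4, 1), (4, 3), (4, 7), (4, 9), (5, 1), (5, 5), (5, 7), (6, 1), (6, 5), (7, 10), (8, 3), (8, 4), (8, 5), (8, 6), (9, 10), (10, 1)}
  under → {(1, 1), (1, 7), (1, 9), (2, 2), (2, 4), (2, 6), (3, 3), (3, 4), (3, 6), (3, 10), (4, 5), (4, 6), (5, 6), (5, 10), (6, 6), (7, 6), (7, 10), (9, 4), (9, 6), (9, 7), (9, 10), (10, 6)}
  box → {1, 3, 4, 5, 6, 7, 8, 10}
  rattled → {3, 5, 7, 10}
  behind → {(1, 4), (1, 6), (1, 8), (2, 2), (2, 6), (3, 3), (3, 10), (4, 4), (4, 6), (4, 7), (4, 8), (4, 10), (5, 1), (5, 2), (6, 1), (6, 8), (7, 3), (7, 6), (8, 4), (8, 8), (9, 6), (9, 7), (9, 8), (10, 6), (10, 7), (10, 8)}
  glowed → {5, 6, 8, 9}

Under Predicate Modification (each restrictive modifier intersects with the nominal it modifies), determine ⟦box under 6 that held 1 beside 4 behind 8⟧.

{4, 10}

⟦under 6⟧ = {x : ⟨x, 6⟩ ∈ ⟦under⟧} = {2, 3, 4, 5, 6, 7, 9, 10}
⟦that held 1⟧ = {x : ⟨x, 1⟩ ∈ ⟦held⟧} = {1, 4, 5, 6, 10}
⟦beside 4⟧ = {x : ⟨x, 4⟩ ∈ ⟦beside⟧} = {1, 2, 3, 4, 9, 10}
⟦behind 8⟧ = {x : ⟨x, 8⟩ ∈ ⟦behind⟧} = {1, 4, 6, 8, 9, 10}
⟦box⟧ = {1, 3, 4, 5, 6, 7, 8, 10}
… ∩ ⟦under 6⟧ = {1, 3, 4, 5, 6, 7, 8, 10} ∩ {2, 3, 4, 5, 6, 7, 9, 10} = {3, 4, 5, 6, 7, 10}
… ∩ ⟦that held 1⟧ = {3, 4, 5, 6, 7, 10} ∩ {1, 4, 5, 6, 10} = {4, 5, 6, 10}
… ∩ ⟦beside 4⟧ = {4, 5, 6, 10} ∩ {1, 2, 3, 4, 9, 10} = {4, 10}
… ∩ ⟦behind 8⟧ = {4, 10} ∩ {1, 4, 6, 8, 9, 10} = {4, 10}
So ⟦box under 6 that held 1 beside 4 behind 8⟧ = {4, 10}.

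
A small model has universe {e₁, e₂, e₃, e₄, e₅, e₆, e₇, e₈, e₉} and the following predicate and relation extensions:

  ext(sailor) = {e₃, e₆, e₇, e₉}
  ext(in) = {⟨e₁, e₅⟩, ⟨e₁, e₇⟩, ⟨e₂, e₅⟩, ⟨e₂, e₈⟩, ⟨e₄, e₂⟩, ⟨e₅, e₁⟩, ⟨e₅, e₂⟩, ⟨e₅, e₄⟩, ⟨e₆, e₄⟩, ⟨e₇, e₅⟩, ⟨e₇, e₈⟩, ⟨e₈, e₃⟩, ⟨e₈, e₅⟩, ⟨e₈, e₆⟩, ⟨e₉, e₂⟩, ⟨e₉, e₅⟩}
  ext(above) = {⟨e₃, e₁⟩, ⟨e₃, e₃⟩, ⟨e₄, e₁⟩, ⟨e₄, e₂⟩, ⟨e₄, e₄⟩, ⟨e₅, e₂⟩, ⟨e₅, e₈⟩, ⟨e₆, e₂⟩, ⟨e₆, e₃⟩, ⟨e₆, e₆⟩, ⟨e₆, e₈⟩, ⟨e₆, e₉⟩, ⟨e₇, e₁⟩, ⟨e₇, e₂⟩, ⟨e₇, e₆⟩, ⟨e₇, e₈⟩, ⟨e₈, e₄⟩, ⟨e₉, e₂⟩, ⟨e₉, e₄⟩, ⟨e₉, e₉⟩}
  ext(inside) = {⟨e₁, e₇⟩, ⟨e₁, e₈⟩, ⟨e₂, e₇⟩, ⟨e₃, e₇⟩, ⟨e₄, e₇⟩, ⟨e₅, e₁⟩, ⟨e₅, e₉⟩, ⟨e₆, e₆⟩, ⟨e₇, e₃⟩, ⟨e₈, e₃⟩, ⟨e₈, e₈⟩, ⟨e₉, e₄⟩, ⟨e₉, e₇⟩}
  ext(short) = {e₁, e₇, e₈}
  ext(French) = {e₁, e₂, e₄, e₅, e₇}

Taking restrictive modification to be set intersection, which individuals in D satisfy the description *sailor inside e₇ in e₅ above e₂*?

{e₉}

⟦inside e₇⟧ = {x : ⟨x, e₇⟩ ∈ ⟦inside⟧} = {e₁, e₂, e₃, e₄, e₉}
⟦in e₅⟧ = {x : ⟨x, e₅⟩ ∈ ⟦in⟧} = {e₁, e₂, e₇, e₈, e₉}
⟦above e₂⟧ = {x : ⟨x, e₂⟩ ∈ ⟦above⟧} = {e₄, e₅, e₆, e₇, e₉}
⟦sailor⟧ = {e₃, e₆, e₇, e₉}
… ∩ ⟦inside e₇⟧ = {e₃, e₆, e₇, e₉} ∩ {e₁, e₂, e₃, e₄, e₉} = {e₃, e₉}
… ∩ ⟦in e₅⟧ = {e₃, e₉} ∩ {e₁, e₂, e₇, e₈, e₉} = {e₉}
… ∩ ⟦above e₂⟧ = {e₉} ∩ {e₄, e₅, e₆, e₇, e₉} = {e₉}
So ⟦sailor inside e₇ in e₅ above e₂⟧ = {e₉}.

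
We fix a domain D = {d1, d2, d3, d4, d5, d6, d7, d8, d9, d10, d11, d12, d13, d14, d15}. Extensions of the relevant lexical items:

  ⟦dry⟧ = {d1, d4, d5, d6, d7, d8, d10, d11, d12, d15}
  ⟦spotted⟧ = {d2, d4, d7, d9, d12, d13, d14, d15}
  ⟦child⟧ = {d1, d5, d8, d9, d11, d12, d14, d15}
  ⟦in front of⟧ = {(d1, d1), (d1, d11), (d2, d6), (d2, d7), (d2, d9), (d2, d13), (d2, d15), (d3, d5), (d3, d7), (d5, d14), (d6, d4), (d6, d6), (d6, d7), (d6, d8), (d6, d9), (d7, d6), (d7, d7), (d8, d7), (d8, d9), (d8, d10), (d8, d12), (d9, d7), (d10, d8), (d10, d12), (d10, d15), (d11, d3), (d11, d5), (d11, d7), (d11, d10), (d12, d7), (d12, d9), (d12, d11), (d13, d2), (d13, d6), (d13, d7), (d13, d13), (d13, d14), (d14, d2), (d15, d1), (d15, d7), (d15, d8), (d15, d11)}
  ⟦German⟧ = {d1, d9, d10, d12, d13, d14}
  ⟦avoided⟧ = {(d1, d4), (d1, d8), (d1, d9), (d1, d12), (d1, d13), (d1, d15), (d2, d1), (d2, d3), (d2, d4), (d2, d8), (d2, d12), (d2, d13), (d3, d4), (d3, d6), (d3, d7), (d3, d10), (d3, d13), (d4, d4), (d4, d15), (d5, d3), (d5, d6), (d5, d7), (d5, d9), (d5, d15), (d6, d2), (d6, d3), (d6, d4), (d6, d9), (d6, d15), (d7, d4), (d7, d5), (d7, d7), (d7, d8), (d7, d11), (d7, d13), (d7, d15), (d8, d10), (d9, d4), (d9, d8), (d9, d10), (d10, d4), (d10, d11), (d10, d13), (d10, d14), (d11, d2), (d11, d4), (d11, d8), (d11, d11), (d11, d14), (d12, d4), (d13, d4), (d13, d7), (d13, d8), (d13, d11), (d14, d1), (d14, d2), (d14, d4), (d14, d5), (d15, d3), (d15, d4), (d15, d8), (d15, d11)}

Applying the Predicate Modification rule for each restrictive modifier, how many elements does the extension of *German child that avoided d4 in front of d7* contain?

2

⟦that avoided d4⟧ = {x : ⟨x, d4⟩ ∈ ⟦avoided⟧} = {d1, d2, d3, d4, d6, d7, d9, d10, d11, d12, d13, d14, d15}
⟦in front of d7⟧ = {x : ⟨x, d7⟩ ∈ ⟦in front of⟧} = {d2, d3, d6, d7, d8, d9, d11, d12, d13, d15}
⟦child⟧ = {d1, d5, d8, d9, d11, d12, d14, d15}
… ∩ ⟦that avoided d4⟧ = {d1, d5, d8, d9, d11, d12, d14, d15} ∩ {d1, d2, d3, d4, d6, d7, d9, d10, d11, d12, d13, d14, d15} = {d1, d9, d11, d12, d14, d15}
… ∩ ⟦in front of d7⟧ = {d1, d9, d11, d12, d14, d15} ∩ {d2, d3, d6, d7, d8, d9, d11, d12, d13, d15} = {d9, d11, d12, d15}
… ∩ ⟦German⟧ = {d9, d11, d12, d15} ∩ {d1, d9, d10, d12, d13, d14} = {d9, d12}
⟦German child that avoided d4 in front of d7⟧ = {d9, d12}, so the cardinality is 2.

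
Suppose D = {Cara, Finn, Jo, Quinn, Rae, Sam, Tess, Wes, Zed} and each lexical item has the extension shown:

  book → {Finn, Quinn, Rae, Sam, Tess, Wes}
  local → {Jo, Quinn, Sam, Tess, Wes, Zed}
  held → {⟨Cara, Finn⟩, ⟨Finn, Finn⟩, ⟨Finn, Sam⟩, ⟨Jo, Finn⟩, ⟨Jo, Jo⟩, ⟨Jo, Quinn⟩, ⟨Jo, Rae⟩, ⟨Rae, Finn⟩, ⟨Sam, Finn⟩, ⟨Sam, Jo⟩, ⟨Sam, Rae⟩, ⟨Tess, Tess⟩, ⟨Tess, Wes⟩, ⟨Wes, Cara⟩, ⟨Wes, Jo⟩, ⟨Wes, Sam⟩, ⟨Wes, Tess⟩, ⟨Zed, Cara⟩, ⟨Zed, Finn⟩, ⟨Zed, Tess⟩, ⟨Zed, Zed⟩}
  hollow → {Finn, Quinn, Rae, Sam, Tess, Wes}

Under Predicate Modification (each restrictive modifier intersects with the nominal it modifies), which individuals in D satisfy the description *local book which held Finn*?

{Sam}

⟦which held Finn⟧ = {x : ⟨x, Finn⟩ ∈ ⟦held⟧} = {Cara, Finn, Jo, Rae, Sam, Zed}
⟦book⟧ = {Finn, Quinn, Rae, Sam, Tess, Wes}
… ∩ ⟦which held Finn⟧ = {Finn, Quinn, Rae, Sam, Tess, Wes} ∩ {Cara, Finn, Jo, Rae, Sam, Zed} = {Finn, Rae, Sam}
… ∩ ⟦local⟧ = {Finn, Rae, Sam} ∩ {Jo, Quinn, Sam, Tess, Wes, Zed} = {Sam}
So ⟦local book which held Finn⟧ = {Sam}.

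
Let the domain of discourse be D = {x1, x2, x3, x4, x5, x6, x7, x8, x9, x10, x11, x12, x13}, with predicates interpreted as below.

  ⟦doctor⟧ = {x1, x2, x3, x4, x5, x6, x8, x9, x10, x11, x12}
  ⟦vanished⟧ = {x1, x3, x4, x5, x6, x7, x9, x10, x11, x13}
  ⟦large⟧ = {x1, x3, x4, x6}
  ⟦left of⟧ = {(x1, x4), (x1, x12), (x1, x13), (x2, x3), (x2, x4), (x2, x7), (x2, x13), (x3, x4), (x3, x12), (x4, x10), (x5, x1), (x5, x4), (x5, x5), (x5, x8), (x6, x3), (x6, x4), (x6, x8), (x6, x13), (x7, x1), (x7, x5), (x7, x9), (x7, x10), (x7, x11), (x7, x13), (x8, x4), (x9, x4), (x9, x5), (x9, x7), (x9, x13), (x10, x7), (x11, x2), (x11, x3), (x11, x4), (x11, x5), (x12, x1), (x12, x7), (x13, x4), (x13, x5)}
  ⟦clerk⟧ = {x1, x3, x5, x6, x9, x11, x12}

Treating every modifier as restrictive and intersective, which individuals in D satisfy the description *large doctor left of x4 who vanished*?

⟦left of x4⟧ = {x : ⟨x, x4⟩ ∈ ⟦left of⟧} = {x1, x2, x3, x5, x6, x8, x9, x11, x13}
⟦who vanished⟧ = ⟦vanished⟧ = {x1, x3, x4, x5, x6, x7, x9, x10, x11, x13}
⟦doctor⟧ = {x1, x2, x3, x4, x5, x6, x8, x9, x10, x11, x12}
… ∩ ⟦left of x4⟧ = {x1, x2, x3, x4, x5, x6, x8, x9, x10, x11, x12} ∩ {x1, x2, x3, x5, x6, x8, x9, x11, x13} = {x1, x2, x3, x5, x6, x8, x9, x11}
… ∩ ⟦who vanished⟧ = {x1, x2, x3, x5, x6, x8, x9, x11} ∩ {x1, x3, x4, x5, x6, x7, x9, x10, x11, x13} = {x1, x3, x5, x6, x9, x11}
… ∩ ⟦large⟧ = {x1, x3, x5, x6, x9, x11} ∩ {x1, x3, x4, x6} = {x1, x3, x6}
So ⟦large doctor left of x4 who vanished⟧ = {x1, x3, x6}.

{x1, x3, x6}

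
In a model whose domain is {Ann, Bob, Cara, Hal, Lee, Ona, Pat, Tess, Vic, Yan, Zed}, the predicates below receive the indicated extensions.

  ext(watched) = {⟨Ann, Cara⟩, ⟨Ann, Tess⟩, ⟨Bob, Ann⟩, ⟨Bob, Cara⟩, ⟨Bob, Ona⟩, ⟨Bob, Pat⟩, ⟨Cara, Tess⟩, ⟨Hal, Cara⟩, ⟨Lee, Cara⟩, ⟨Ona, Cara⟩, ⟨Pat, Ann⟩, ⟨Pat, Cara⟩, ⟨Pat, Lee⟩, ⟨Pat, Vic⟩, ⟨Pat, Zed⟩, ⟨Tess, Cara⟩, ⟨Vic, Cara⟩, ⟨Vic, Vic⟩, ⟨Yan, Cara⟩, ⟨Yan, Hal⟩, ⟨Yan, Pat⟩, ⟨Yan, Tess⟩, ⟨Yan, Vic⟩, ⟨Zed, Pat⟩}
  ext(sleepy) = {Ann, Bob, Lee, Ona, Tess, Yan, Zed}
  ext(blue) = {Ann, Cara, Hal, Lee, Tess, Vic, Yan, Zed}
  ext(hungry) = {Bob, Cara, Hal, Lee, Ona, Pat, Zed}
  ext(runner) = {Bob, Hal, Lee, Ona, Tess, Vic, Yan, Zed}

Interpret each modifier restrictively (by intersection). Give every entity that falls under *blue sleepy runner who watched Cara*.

{Lee, Tess, Yan}

⟦who watched Cara⟧ = {x : ⟨x, Cara⟩ ∈ ⟦watched⟧} = {Ann, Bob, Hal, Lee, Ona, Pat, Tess, Vic, Yan}
⟦runner⟧ = {Bob, Hal, Lee, Ona, Tess, Vic, Yan, Zed}
… ∩ ⟦who watched Cara⟧ = {Bob, Hal, Lee, Ona, Tess, Vic, Yan, Zed} ∩ {Ann, Bob, Hal, Lee, Ona, Pat, Tess, Vic, Yan} = {Bob, Hal, Lee, Ona, Tess, Vic, Yan}
… ∩ ⟦blue⟧ = {Bob, Hal, Lee, Ona, Tess, Vic, Yan} ∩ {Ann, Cara, Hal, Lee, Tess, Vic, Yan, Zed} = {Hal, Lee, Tess, Vic, Yan}
… ∩ ⟦sleepy⟧ = {Hal, Lee, Tess, Vic, Yan} ∩ {Ann, Bob, Lee, Ona, Tess, Yan, Zed} = {Lee, Tess, Yan}
So ⟦blue sleepy runner who watched Cara⟧ = {Lee, Tess, Yan}.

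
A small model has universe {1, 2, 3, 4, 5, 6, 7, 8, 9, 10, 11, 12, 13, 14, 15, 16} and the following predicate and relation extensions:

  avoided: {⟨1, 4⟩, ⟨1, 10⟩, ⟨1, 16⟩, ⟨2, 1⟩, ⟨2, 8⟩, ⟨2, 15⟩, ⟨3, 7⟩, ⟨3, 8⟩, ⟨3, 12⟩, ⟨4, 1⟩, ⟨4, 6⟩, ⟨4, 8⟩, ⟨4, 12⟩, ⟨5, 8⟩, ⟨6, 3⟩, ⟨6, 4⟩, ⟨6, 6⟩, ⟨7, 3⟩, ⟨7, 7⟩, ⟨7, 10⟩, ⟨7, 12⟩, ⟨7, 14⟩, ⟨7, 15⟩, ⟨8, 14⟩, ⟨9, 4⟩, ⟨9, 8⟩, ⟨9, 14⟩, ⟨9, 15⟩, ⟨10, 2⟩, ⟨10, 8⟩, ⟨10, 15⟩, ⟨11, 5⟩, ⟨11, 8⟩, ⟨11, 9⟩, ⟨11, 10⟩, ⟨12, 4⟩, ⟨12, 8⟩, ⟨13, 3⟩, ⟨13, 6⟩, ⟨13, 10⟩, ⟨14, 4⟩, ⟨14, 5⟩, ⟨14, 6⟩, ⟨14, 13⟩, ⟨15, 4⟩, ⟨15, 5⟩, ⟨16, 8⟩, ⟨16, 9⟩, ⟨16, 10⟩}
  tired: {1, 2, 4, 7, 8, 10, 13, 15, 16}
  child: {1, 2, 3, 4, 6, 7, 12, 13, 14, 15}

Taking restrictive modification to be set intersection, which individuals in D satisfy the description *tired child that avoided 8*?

⟦that avoided 8⟧ = {x : ⟨x, 8⟩ ∈ ⟦avoided⟧} = {2, 3, 4, 5, 9, 10, 11, 12, 16}
⟦child⟧ = {1, 2, 3, 4, 6, 7, 12, 13, 14, 15}
… ∩ ⟦that avoided 8⟧ = {1, 2, 3, 4, 6, 7, 12, 13, 14, 15} ∩ {2, 3, 4, 5, 9, 10, 11, 12, 16} = {2, 3, 4, 12}
… ∩ ⟦tired⟧ = {2, 3, 4, 12} ∩ {1, 2, 4, 7, 8, 10, 13, 15, 16} = {2, 4}
So ⟦tired child that avoided 8⟧ = {2, 4}.

{2, 4}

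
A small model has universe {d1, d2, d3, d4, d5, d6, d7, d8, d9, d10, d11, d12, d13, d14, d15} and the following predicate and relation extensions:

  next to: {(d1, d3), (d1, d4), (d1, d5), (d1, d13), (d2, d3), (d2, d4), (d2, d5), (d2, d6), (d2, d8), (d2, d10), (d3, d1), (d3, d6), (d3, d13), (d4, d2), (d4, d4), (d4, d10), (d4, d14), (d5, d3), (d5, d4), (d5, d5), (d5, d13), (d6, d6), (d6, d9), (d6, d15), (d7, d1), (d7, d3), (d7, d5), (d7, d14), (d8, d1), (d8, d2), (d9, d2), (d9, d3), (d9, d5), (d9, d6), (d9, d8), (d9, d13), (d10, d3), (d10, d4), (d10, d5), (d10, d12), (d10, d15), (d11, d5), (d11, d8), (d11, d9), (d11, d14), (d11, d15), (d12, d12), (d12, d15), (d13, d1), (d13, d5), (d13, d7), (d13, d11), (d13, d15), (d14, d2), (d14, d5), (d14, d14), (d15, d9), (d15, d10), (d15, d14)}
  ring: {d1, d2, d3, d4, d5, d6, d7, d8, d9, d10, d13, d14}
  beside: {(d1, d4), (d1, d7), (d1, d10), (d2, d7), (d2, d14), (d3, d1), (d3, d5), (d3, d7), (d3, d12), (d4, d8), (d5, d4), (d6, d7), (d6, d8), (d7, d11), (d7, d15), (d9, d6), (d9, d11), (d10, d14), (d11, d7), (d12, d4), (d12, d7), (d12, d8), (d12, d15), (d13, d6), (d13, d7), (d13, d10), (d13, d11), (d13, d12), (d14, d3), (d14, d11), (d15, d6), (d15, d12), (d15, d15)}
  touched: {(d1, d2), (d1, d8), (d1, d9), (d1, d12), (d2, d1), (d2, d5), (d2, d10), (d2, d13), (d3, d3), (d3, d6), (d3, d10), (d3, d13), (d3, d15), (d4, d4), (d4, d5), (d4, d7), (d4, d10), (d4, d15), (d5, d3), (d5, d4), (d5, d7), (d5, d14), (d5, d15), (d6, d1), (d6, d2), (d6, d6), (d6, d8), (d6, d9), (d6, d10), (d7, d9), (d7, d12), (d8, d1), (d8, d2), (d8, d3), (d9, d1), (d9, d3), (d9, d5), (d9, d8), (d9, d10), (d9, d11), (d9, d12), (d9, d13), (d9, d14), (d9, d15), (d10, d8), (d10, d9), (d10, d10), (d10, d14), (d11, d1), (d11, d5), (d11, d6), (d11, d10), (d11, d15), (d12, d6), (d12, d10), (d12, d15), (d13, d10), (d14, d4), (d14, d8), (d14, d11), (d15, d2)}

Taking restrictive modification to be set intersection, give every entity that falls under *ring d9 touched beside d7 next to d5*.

{d1, d13}

⟦d9 touched⟧ = {x : ⟨d9, x⟩ ∈ ⟦touched⟧} = {d1, d3, d5, d8, d10, d11, d12, d13, d14, d15}
⟦beside d7⟧ = {x : ⟨x, d7⟩ ∈ ⟦beside⟧} = {d1, d2, d3, d6, d11, d12, d13}
⟦next to d5⟧ = {x : ⟨x, d5⟩ ∈ ⟦next to⟧} = {d1, d2, d5, d7, d9, d10, d11, d13, d14}
⟦ring⟧ = {d1, d2, d3, d4, d5, d6, d7, d8, d9, d10, d13, d14}
… ∩ ⟦d9 touched⟧ = {d1, d2, d3, d4, d5, d6, d7, d8, d9, d10, d13, d14} ∩ {d1, d3, d5, d8, d10, d11, d12, d13, d14, d15} = {d1, d3, d5, d8, d10, d13, d14}
… ∩ ⟦beside d7⟧ = {d1, d3, d5, d8, d10, d13, d14} ∩ {d1, d2, d3, d6, d11, d12, d13} = {d1, d3, d13}
… ∩ ⟦next to d5⟧ = {d1, d3, d13} ∩ {d1, d2, d5, d7, d9, d10, d11, d13, d14} = {d1, d13}
So ⟦ring d9 touched beside d7 next to d5⟧ = {d1, d13}.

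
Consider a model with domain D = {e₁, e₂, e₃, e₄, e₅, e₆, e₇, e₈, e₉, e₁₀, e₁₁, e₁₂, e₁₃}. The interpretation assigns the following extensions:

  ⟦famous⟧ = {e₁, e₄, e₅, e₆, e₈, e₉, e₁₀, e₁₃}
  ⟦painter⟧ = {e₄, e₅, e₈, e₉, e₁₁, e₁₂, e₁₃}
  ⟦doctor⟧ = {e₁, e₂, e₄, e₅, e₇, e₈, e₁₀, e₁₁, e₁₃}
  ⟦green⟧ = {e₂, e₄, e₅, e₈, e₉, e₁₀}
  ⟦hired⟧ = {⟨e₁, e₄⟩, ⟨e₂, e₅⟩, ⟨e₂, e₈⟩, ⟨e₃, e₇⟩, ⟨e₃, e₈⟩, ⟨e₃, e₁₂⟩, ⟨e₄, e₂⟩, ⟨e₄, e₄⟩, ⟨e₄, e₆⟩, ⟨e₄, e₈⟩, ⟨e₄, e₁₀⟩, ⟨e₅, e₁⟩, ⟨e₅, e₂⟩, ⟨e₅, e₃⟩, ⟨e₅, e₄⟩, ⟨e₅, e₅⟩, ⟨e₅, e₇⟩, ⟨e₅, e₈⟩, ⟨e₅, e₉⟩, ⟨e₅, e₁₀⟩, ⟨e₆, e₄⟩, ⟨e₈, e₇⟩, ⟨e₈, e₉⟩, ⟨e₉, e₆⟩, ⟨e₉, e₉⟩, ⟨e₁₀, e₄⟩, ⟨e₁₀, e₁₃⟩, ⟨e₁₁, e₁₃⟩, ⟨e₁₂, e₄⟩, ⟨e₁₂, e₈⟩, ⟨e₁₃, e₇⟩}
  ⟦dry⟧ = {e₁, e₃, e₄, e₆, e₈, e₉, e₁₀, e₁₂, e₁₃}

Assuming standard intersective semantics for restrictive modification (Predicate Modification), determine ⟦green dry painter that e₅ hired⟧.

⟦that e₅ hired⟧ = {x : ⟨e₅, x⟩ ∈ ⟦hired⟧} = {e₁, e₂, e₃, e₄, e₅, e₇, e₈, e₉, e₁₀}
⟦painter⟧ = {e₄, e₅, e₈, e₉, e₁₁, e₁₂, e₁₃}
… ∩ ⟦that e₅ hired⟧ = {e₄, e₅, e₈, e₉, e₁₁, e₁₂, e₁₃} ∩ {e₁, e₂, e₃, e₄, e₅, e₇, e₈, e₉, e₁₀} = {e₄, e₅, e₈, e₉}
… ∩ ⟦green⟧ = {e₄, e₅, e₈, e₉} ∩ {e₂, e₄, e₅, e₈, e₉, e₁₀} = {e₄, e₅, e₈, e₉}
… ∩ ⟦dry⟧ = {e₄, e₅, e₈, e₉} ∩ {e₁, e₃, e₄, e₆, e₈, e₉, e₁₀, e₁₂, e₁₃} = {e₄, e₈, e₉}
So ⟦green dry painter that e₅ hired⟧ = {e₄, e₈, e₉}.

{e₄, e₈, e₉}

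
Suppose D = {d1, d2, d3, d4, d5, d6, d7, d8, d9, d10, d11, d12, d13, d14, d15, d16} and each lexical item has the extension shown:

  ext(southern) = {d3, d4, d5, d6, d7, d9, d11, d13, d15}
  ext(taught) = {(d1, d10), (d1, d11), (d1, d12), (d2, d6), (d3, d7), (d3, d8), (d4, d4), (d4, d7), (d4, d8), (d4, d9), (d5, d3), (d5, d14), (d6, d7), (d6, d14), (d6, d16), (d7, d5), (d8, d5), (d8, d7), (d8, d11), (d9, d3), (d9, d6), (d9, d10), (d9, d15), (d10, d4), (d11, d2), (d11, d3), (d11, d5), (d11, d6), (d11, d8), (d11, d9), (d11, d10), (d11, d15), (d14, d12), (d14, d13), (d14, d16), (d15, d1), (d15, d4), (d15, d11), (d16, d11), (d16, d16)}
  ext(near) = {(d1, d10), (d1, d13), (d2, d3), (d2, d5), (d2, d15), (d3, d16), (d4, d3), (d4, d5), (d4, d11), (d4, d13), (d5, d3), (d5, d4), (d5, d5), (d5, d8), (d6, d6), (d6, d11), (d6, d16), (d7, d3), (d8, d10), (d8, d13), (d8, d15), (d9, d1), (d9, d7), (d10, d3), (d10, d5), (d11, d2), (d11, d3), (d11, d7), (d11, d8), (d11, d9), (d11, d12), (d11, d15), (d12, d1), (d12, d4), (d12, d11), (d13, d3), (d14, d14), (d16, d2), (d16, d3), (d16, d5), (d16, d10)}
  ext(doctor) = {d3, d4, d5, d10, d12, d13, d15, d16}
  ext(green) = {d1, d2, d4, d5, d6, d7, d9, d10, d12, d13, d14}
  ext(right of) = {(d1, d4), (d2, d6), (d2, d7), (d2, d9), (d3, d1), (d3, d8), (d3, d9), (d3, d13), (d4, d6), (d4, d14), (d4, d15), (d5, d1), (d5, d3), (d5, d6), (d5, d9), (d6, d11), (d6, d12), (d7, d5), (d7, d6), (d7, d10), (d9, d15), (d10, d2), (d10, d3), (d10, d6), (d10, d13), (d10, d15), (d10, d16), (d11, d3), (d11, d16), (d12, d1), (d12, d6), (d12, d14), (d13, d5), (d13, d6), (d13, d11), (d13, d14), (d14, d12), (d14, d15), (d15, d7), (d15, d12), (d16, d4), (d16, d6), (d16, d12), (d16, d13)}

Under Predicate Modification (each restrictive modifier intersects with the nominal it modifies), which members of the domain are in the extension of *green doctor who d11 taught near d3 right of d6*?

⟦who d11 taught⟧ = {x : ⟨d11, x⟩ ∈ ⟦taught⟧} = {d2, d3, d5, d6, d8, d9, d10, d15}
⟦near d3⟧ = {x : ⟨x, d3⟩ ∈ ⟦near⟧} = {d2, d4, d5, d7, d10, d11, d13, d16}
⟦right of d6⟧ = {x : ⟨x, d6⟩ ∈ ⟦right of⟧} = {d2, d4, d5, d7, d10, d12, d13, d16}
⟦doctor⟧ = {d3, d4, d5, d10, d12, d13, d15, d16}
… ∩ ⟦who d11 taught⟧ = {d3, d4, d5, d10, d12, d13, d15, d16} ∩ {d2, d3, d5, d6, d8, d9, d10, d15} = {d3, d5, d10, d15}
… ∩ ⟦near d3⟧ = {d3, d5, d10, d15} ∩ {d2, d4, d5, d7, d10, d11, d13, d16} = {d5, d10}
… ∩ ⟦right of d6⟧ = {d5, d10} ∩ {d2, d4, d5, d7, d10, d12, d13, d16} = {d5, d10}
… ∩ ⟦green⟧ = {d5, d10} ∩ {d1, d2, d4, d5, d6, d7, d9, d10, d12, d13, d14} = {d5, d10}
So ⟦green doctor who d11 taught near d3 right of d6⟧ = {d5, d10}.

{d5, d10}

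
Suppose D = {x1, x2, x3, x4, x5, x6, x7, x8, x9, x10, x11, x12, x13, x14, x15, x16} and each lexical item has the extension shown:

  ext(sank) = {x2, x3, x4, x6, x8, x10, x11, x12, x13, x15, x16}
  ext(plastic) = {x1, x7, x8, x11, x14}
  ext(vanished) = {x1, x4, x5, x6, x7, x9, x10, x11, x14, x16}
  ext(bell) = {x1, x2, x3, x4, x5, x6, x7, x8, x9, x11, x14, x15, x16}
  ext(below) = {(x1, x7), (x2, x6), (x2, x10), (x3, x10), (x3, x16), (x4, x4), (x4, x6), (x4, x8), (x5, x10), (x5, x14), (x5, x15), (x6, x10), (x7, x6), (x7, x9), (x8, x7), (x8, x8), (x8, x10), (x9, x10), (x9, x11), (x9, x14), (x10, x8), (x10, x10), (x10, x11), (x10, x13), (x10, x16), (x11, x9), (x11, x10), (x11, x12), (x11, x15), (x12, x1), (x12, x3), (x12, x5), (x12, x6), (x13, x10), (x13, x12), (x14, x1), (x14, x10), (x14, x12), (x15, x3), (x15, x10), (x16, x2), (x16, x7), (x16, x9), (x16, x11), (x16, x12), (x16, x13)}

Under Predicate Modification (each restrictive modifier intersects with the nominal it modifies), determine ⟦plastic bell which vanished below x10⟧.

⟦which vanished⟧ = ⟦vanished⟧ = {x1, x4, x5, x6, x7, x9, x10, x11, x14, x16}
⟦below x10⟧ = {x : ⟨x, x10⟩ ∈ ⟦below⟧} = {x2, x3, x5, x6, x8, x9, x10, x11, x13, x14, x15}
⟦bell⟧ = {x1, x2, x3, x4, x5, x6, x7, x8, x9, x11, x14, x15, x16}
… ∩ ⟦which vanished⟧ = {x1, x2, x3, x4, x5, x6, x7, x8, x9, x11, x14, x15, x16} ∩ {x1, x4, x5, x6, x7, x9, x10, x11, x14, x16} = {x1, x4, x5, x6, x7, x9, x11, x14, x16}
… ∩ ⟦below x10⟧ = {x1, x4, x5, x6, x7, x9, x11, x14, x16} ∩ {x2, x3, x5, x6, x8, x9, x10, x11, x13, x14, x15} = {x5, x6, x9, x11, x14}
… ∩ ⟦plastic⟧ = {x5, x6, x9, x11, x14} ∩ {x1, x7, x8, x11, x14} = {x11, x14}
So ⟦plastic bell which vanished below x10⟧ = {x11, x14}.

{x11, x14}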